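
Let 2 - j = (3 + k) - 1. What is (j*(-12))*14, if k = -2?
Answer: -336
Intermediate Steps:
j = 2 (j = 2 - ((3 - 2) - 1) = 2 - (1 - 1) = 2 - 1*0 = 2 + 0 = 2)
(j*(-12))*14 = (2*(-12))*14 = -24*14 = -336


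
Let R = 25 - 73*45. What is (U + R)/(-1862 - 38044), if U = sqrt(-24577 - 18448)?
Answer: 1630/19953 - 5*I*sqrt(1721)/39906 ≈ 0.081692 - 0.0051978*I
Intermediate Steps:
R = -3260 (R = 25 - 3285 = -3260)
U = 5*I*sqrt(1721) (U = sqrt(-43025) = 5*I*sqrt(1721) ≈ 207.42*I)
(U + R)/(-1862 - 38044) = (5*I*sqrt(1721) - 3260)/(-1862 - 38044) = (-3260 + 5*I*sqrt(1721))/(-39906) = (-3260 + 5*I*sqrt(1721))*(-1/39906) = 1630/19953 - 5*I*sqrt(1721)/39906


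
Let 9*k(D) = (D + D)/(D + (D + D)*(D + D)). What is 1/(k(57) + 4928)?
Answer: 2061/10156610 ≈ 0.00020292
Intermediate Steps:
k(D) = 2*D/(9*(D + 4*D²)) (k(D) = ((D + D)/(D + (D + D)*(D + D)))/9 = ((2*D)/(D + (2*D)*(2*D)))/9 = ((2*D)/(D + 4*D²))/9 = (2*D/(D + 4*D²))/9 = 2*D/(9*(D + 4*D²)))
1/(k(57) + 4928) = 1/(2/(9*(1 + 4*57)) + 4928) = 1/(2/(9*(1 + 228)) + 4928) = 1/((2/9)/229 + 4928) = 1/((2/9)*(1/229) + 4928) = 1/(2/2061 + 4928) = 1/(10156610/2061) = 2061/10156610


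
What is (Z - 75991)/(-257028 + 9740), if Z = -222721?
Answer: 37339/30911 ≈ 1.2080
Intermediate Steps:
(Z - 75991)/(-257028 + 9740) = (-222721 - 75991)/(-257028 + 9740) = -298712/(-247288) = -298712*(-1/247288) = 37339/30911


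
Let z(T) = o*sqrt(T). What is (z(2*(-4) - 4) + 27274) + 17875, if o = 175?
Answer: 45149 + 350*I*sqrt(3) ≈ 45149.0 + 606.22*I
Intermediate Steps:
z(T) = 175*sqrt(T)
(z(2*(-4) - 4) + 27274) + 17875 = (175*sqrt(2*(-4) - 4) + 27274) + 17875 = (175*sqrt(-8 - 4) + 27274) + 17875 = (175*sqrt(-12) + 27274) + 17875 = (175*(2*I*sqrt(3)) + 27274) + 17875 = (350*I*sqrt(3) + 27274) + 17875 = (27274 + 350*I*sqrt(3)) + 17875 = 45149 + 350*I*sqrt(3)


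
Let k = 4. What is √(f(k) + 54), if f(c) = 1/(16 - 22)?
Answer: √1938/6 ≈ 7.3371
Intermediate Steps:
f(c) = -⅙ (f(c) = 1/(-6) = -⅙)
√(f(k) + 54) = √(-⅙ + 54) = √(323/6) = √1938/6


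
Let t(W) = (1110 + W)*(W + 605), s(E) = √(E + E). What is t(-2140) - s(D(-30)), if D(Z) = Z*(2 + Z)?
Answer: 1581050 - 4*√105 ≈ 1.5810e+6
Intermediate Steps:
s(E) = √2*√E (s(E) = √(2*E) = √2*√E)
t(W) = (605 + W)*(1110 + W) (t(W) = (1110 + W)*(605 + W) = (605 + W)*(1110 + W))
t(-2140) - s(D(-30)) = (671550 + (-2140)² + 1715*(-2140)) - √2*√(-30*(2 - 30)) = (671550 + 4579600 - 3670100) - √2*√(-30*(-28)) = 1581050 - √2*√840 = 1581050 - √2*2*√210 = 1581050 - 4*√105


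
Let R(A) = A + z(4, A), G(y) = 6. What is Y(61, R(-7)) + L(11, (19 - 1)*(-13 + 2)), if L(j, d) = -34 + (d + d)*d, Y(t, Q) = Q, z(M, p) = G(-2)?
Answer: 78373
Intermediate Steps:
z(M, p) = 6
R(A) = 6 + A (R(A) = A + 6 = 6 + A)
L(j, d) = -34 + 2*d² (L(j, d) = -34 + (2*d)*d = -34 + 2*d²)
Y(61, R(-7)) + L(11, (19 - 1)*(-13 + 2)) = (6 - 7) + (-34 + 2*((19 - 1)*(-13 + 2))²) = -1 + (-34 + 2*(18*(-11))²) = -1 + (-34 + 2*(-198)²) = -1 + (-34 + 2*39204) = -1 + (-34 + 78408) = -1 + 78374 = 78373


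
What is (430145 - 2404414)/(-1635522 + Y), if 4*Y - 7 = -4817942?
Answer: 7897076/11360023 ≈ 0.69516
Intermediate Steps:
Y = -4817935/4 (Y = 7/4 + (1/4)*(-4817942) = 7/4 - 2408971/2 = -4817935/4 ≈ -1.2045e+6)
(430145 - 2404414)/(-1635522 + Y) = (430145 - 2404414)/(-1635522 - 4817935/4) = -1974269/(-11360023/4) = -1974269*(-4/11360023) = 7897076/11360023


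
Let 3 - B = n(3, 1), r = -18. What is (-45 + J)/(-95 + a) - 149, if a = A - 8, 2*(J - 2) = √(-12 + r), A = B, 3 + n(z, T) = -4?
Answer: -13814/93 - I*√30/186 ≈ -148.54 - 0.029447*I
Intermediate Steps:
n(z, T) = -7 (n(z, T) = -3 - 4 = -7)
B = 10 (B = 3 - 1*(-7) = 3 + 7 = 10)
A = 10
J = 2 + I*√30/2 (J = 2 + √(-12 - 18)/2 = 2 + √(-30)/2 = 2 + (I*√30)/2 = 2 + I*√30/2 ≈ 2.0 + 2.7386*I)
a = 2 (a = 10 - 8 = 2)
(-45 + J)/(-95 + a) - 149 = (-45 + (2 + I*√30/2))/(-95 + 2) - 149 = (-43 + I*√30/2)/(-93) - 149 = (-43 + I*√30/2)*(-1/93) - 149 = (43/93 - I*√30/186) - 149 = -13814/93 - I*√30/186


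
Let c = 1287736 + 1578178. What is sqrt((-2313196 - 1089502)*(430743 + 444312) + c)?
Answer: 2*I*sqrt(744386258119) ≈ 1.7256e+6*I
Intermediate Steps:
c = 2865914
sqrt((-2313196 - 1089502)*(430743 + 444312) + c) = sqrt((-2313196 - 1089502)*(430743 + 444312) + 2865914) = sqrt(-3402698*875055 + 2865914) = sqrt(-2977547898390 + 2865914) = sqrt(-2977545032476) = 2*I*sqrt(744386258119)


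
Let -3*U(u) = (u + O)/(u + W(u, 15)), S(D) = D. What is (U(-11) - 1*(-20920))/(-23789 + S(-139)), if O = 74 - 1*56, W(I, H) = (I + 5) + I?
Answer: -251041/287136 ≈ -0.87429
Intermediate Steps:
W(I, H) = 5 + 2*I (W(I, H) = (5 + I) + I = 5 + 2*I)
O = 18 (O = 74 - 56 = 18)
U(u) = -(18 + u)/(3*(5 + 3*u)) (U(u) = -(u + 18)/(3*(u + (5 + 2*u))) = -(18 + u)/(3*(5 + 3*u)))
(U(-11) - 1*(-20920))/(-23789 + S(-139)) = ((-18 - 1*(-11))/(3*(5 + 3*(-11))) - 1*(-20920))/(-23789 - 139) = ((-18 + 11)/(3*(5 - 33)) + 20920)/(-23928) = ((⅓)*(-7)/(-28) + 20920)*(-1/23928) = ((⅓)*(-1/28)*(-7) + 20920)*(-1/23928) = (1/12 + 20920)*(-1/23928) = (251041/12)*(-1/23928) = -251041/287136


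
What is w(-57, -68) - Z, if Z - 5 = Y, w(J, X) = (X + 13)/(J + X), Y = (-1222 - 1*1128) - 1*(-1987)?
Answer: 8961/25 ≈ 358.44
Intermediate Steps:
Y = -363 (Y = (-1222 - 1128) + 1987 = -2350 + 1987 = -363)
w(J, X) = (13 + X)/(J + X)
Z = -358 (Z = 5 - 363 = -358)
w(-57, -68) - Z = (13 - 68)/(-57 - 68) - 1*(-358) = -55/(-125) + 358 = -1/125*(-55) + 358 = 11/25 + 358 = 8961/25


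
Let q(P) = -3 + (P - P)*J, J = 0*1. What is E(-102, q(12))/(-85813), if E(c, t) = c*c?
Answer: -10404/85813 ≈ -0.12124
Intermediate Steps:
J = 0
q(P) = -3 (q(P) = -3 + (P - P)*0 = -3 + 0*0 = -3 + 0 = -3)
E(c, t) = c²
E(-102, q(12))/(-85813) = (-102)²/(-85813) = 10404*(-1/85813) = -10404/85813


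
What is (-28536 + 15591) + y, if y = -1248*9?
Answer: -24177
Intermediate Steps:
y = -11232
(-28536 + 15591) + y = (-28536 + 15591) - 11232 = -12945 - 11232 = -24177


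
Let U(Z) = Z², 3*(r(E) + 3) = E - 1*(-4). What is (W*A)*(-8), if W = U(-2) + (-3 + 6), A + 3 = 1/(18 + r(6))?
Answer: 9072/55 ≈ 164.95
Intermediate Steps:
r(E) = -5/3 + E/3 (r(E) = -3 + (E - 1*(-4))/3 = -3 + (E + 4)/3 = -3 + (4 + E)/3 = -3 + (4/3 + E/3) = -5/3 + E/3)
A = -162/55 (A = -3 + 1/(18 + (-5/3 + (⅓)*6)) = -3 + 1/(18 + (-5/3 + 2)) = -3 + 1/(18 + ⅓) = -3 + 1/(55/3) = -3 + 3/55 = -162/55 ≈ -2.9455)
W = 7 (W = (-2)² + (-3 + 6) = 4 + 3 = 7)
(W*A)*(-8) = (7*(-162/55))*(-8) = -1134/55*(-8) = 9072/55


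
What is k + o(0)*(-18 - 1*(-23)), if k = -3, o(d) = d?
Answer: -3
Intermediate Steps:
k + o(0)*(-18 - 1*(-23)) = -3 + 0*(-18 - 1*(-23)) = -3 + 0*(-18 + 23) = -3 + 0*5 = -3 + 0 = -3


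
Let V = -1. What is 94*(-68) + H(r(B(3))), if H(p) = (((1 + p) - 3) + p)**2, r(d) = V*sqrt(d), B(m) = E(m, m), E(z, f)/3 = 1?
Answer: -6376 + 8*sqrt(3) ≈ -6362.1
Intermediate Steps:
E(z, f) = 3 (E(z, f) = 3*1 = 3)
B(m) = 3
r(d) = -sqrt(d)
H(p) = (-2 + 2*p)**2 (H(p) = ((-2 + p) + p)**2 = (-2 + 2*p)**2)
94*(-68) + H(r(B(3))) = 94*(-68) + 4*(-1 - sqrt(3))**2 = -6392 + 4*(-1 - sqrt(3))**2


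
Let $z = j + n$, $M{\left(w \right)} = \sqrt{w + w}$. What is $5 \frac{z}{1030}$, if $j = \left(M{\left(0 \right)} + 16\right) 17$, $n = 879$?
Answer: $\frac{1151}{206} \approx 5.5874$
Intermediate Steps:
$M{\left(w \right)} = \sqrt{2} \sqrt{w}$ ($M{\left(w \right)} = \sqrt{2 w} = \sqrt{2} \sqrt{w}$)
$j = 272$ ($j = \left(\sqrt{2} \sqrt{0} + 16\right) 17 = \left(\sqrt{2} \cdot 0 + 16\right) 17 = \left(0 + 16\right) 17 = 16 \cdot 17 = 272$)
$z = 1151$ ($z = 272 + 879 = 1151$)
$5 \frac{z}{1030} = 5 \cdot \frac{1151}{1030} = \frac{1151}{206}$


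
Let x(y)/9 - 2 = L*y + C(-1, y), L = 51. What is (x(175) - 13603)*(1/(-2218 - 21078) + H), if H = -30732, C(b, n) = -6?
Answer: -23871343115839/11648 ≈ -2.0494e+9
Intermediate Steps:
x(y) = -36 + 459*y (x(y) = 18 + 9*(51*y - 6) = 18 + 9*(-6 + 51*y) = 18 + (-54 + 459*y) = -36 + 459*y)
(x(175) - 13603)*(1/(-2218 - 21078) + H) = ((-36 + 459*175) - 13603)*(1/(-2218 - 21078) - 30732) = ((-36 + 80325) - 13603)*(1/(-23296) - 30732) = (80289 - 13603)*(-1/23296 - 30732) = 66686*(-715932673/23296) = -23871343115839/11648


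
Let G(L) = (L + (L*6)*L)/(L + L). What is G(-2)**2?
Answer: 121/4 ≈ 30.250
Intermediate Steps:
G(L) = (L + 6*L**2)/(2*L) (G(L) = (L + (6*L)*L)/((2*L)) = (L + 6*L**2)*(1/(2*L)) = (L + 6*L**2)/(2*L))
G(-2)**2 = (1/2 + 3*(-2))**2 = (1/2 - 6)**2 = (-11/2)**2 = 121/4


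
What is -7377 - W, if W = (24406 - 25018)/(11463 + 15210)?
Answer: -3858159/523 ≈ -7377.0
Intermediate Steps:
W = -12/523 (W = -612/26673 = -612*1/26673 = -12/523 ≈ -0.022945)
-7377 - W = -7377 - 1*(-12/523) = -7377 + 12/523 = -3858159/523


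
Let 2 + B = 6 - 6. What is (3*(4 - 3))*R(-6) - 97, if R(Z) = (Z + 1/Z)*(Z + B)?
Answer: 51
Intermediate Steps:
B = -2 (B = -2 + (6 - 6) = -2 + 0 = -2)
R(Z) = (-2 + Z)*(Z + 1/Z) (R(Z) = (Z + 1/Z)*(Z - 2) = (Z + 1/Z)*(-2 + Z) = (-2 + Z)*(Z + 1/Z))
(3*(4 - 3))*R(-6) - 97 = (3*(4 - 3))*(1 + (-6)² - 2*(-6) - 2/(-6)) - 97 = (3*1)*(1 + 36 + 12 - 2*(-⅙)) - 97 = 3*(1 + 36 + 12 + ⅓) - 97 = 3*(148/3) - 97 = 148 - 97 = 51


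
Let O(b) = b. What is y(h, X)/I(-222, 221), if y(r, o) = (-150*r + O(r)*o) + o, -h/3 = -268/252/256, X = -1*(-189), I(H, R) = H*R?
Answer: -339559/87919104 ≈ -0.0038622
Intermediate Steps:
X = 189
h = 67/5376 (h = -3*(-268/252)/256 = -3*(-268*1/252)/256 = -(-67)/(21*256) = -3*(-67/16128) = 67/5376 ≈ 0.012463)
y(r, o) = o - 150*r + o*r (y(r, o) = (-150*r + r*o) + o = (-150*r + o*r) + o = o - 150*r + o*r)
y(h, X)/I(-222, 221) = (189 - 150*67/5376 + 189*(67/5376))/((-222*221)) = (189 - 1675/896 + 603/256)/(-49062) = (339559/1792)*(-1/49062) = -339559/87919104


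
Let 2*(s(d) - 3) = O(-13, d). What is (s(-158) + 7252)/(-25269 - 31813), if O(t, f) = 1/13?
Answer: -188631/1484132 ≈ -0.12710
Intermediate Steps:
O(t, f) = 1/13
s(d) = 79/26 (s(d) = 3 + (½)*(1/13) = 3 + 1/26 = 79/26)
(s(-158) + 7252)/(-25269 - 31813) = (79/26 + 7252)/(-25269 - 31813) = (188631/26)/(-57082) = (188631/26)*(-1/57082) = -188631/1484132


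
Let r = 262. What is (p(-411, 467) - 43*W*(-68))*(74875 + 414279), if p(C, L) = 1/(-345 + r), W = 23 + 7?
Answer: 3561412387886/83 ≈ 4.2909e+10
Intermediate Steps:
W = 30
p(C, L) = -1/83 (p(C, L) = 1/(-345 + 262) = 1/(-83) = -1/83)
(p(-411, 467) - 43*W*(-68))*(74875 + 414279) = (-1/83 - 43*30*(-68))*(74875 + 414279) = (-1/83 - 1290*(-68))*489154 = (-1/83 + 87720)*489154 = (7280759/83)*489154 = 3561412387886/83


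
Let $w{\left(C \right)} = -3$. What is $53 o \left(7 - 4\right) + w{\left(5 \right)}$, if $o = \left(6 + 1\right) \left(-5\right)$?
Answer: $-5568$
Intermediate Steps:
$o = -35$ ($o = 7 \left(-5\right) = -35$)
$53 o \left(7 - 4\right) + w{\left(5 \right)} = 53 \left(- 35 \left(7 - 4\right)\right) - 3 = 53 \left(\left(-35\right) 3\right) - 3 = 53 \left(-105\right) - 3 = -5565 - 3 = -5568$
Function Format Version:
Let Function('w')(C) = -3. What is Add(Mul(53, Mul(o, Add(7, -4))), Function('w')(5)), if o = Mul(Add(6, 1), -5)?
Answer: -5568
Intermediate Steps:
o = -35 (o = Mul(7, -5) = -35)
Add(Mul(53, Mul(o, Add(7, -4))), Function('w')(5)) = Add(Mul(53, Mul(-35, Add(7, -4))), -3) = Add(Mul(53, Mul(-35, 3)), -3) = Add(Mul(53, -105), -3) = Add(-5565, -3) = -5568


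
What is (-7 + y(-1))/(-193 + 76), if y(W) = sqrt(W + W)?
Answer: 7/117 - I*sqrt(2)/117 ≈ 0.059829 - 0.012087*I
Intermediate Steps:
y(W) = sqrt(2)*sqrt(W) (y(W) = sqrt(2*W) = sqrt(2)*sqrt(W))
(-7 + y(-1))/(-193 + 76) = (-7 + sqrt(2)*sqrt(-1))/(-193 + 76) = (-7 + sqrt(2)*I)/(-117) = (-7 + I*sqrt(2))*(-1/117) = 7/117 - I*sqrt(2)/117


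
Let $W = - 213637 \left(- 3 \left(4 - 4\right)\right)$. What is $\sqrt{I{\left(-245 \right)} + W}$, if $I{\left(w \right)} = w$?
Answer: $7 i \sqrt{5} \approx 15.652 i$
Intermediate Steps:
$W = 0$ ($W = - 213637 \left(\left(-3\right) 0\right) = \left(-213637\right) 0 = 0$)
$\sqrt{I{\left(-245 \right)} + W} = \sqrt{-245 + 0} = \sqrt{-245} = 7 i \sqrt{5}$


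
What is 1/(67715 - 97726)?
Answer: -1/30011 ≈ -3.3321e-5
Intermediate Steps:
1/(67715 - 97726) = 1/(-30011) = -1/30011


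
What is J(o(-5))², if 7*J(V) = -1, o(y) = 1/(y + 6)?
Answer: 1/49 ≈ 0.020408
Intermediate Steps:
o(y) = 1/(6 + y)
J(V) = -⅐ (J(V) = (⅐)*(-1) = -⅐)
J(o(-5))² = (-⅐)² = 1/49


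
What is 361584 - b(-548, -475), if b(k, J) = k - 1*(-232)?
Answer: 361900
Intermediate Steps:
b(k, J) = 232 + k (b(k, J) = k + 232 = 232 + k)
361584 - b(-548, -475) = 361584 - (232 - 548) = 361584 - 1*(-316) = 361584 + 316 = 361900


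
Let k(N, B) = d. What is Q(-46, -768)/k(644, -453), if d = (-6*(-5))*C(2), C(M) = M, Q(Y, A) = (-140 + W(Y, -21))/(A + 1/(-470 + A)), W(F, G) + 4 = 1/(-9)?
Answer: 802843/256711950 ≈ 0.0031274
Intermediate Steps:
W(F, G) = -37/9 (W(F, G) = -4 + 1/(-9) = -4 - 1/9 = -37/9)
Q(Y, A) = -1297/(9*(A + 1/(-470 + A))) (Q(Y, A) = (-140 - 37/9)/(A + 1/(-470 + A)) = -1297/(9*(A + 1/(-470 + A))))
d = 60 (d = -6*(-5)*2 = 30*2 = 60)
k(N, B) = 60
Q(-46, -768)/k(644, -453) = (1297*(470 - 1*(-768))/(9*(1 + (-768)**2 - 470*(-768))))/60 = (1297*(470 + 768)/(9*(1 + 589824 + 360960)))*(1/60) = ((1297/9)*1238/950785)*(1/60) = ((1297/9)*(1/950785)*1238)*(1/60) = (1605686/8557065)*(1/60) = 802843/256711950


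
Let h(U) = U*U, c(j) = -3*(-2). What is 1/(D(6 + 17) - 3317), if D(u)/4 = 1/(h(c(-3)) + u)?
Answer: -59/195699 ≈ -0.00030148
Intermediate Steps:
c(j) = 6
h(U) = U²
D(u) = 4/(36 + u) (D(u) = 4/(6² + u) = 4/(36 + u))
1/(D(6 + 17) - 3317) = 1/(4/(36 + (6 + 17)) - 3317) = 1/(4/(36 + 23) - 3317) = 1/(4/59 - 3317) = 1/(-195699/59) = -59/195699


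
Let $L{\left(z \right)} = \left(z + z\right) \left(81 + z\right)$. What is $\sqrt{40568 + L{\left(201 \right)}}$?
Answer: $2 \sqrt{38483} \approx 392.34$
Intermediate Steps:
$L{\left(z \right)} = 2 z \left(81 + z\right)$
$\sqrt{40568 + L{\left(201 \right)}} = \sqrt{40568 + 2 \cdot 201 \left(81 + 201\right)} = \sqrt{40568 + 2 \cdot 201 \cdot 282} = \sqrt{40568 + 113364} = \sqrt{153932} = 2 \sqrt{38483}$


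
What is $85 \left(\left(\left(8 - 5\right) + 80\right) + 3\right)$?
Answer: $7310$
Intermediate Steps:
$85 \left(\left(\left(8 - 5\right) + 80\right) + 3\right) = 85 \left(\left(3 + 80\right) + 3\right) = 85 \left(83 + 3\right) = 85 \cdot 86 = 7310$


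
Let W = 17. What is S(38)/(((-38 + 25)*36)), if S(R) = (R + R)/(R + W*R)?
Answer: -1/4212 ≈ -0.00023742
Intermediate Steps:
S(R) = ⅑ (S(R) = (R + R)/(R + 17*R) = (2*R)/((18*R)) = (2*R)*(1/(18*R)) = ⅑)
S(38)/(((-38 + 25)*36)) = 1/(9*(((-38 + 25)*36))) = 1/(9*((-13*36))) = (⅑)/(-468) = (⅑)*(-1/468) = -1/4212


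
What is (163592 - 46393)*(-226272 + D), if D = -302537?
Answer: -61975885991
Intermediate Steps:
(163592 - 46393)*(-226272 + D) = (163592 - 46393)*(-226272 - 302537) = 117199*(-528809) = -61975885991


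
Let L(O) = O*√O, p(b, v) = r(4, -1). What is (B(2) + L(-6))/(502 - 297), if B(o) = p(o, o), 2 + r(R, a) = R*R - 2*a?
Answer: 16/205 - 6*I*√6/205 ≈ 0.078049 - 0.071692*I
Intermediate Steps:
r(R, a) = -2 + R² - 2*a (r(R, a) = -2 + (R*R - 2*a) = -2 + (R² - 2*a) = -2 + R² - 2*a)
p(b, v) = 16 (p(b, v) = -2 + 4² - 2*(-1) = -2 + 16 + 2 = 16)
L(O) = O^(3/2)
B(o) = 16
(B(2) + L(-6))/(502 - 297) = (16 + (-6)^(3/2))/(502 - 297) = (16 - 6*I*√6)/205 = (16 - 6*I*√6)*(1/205) = 16/205 - 6*I*√6/205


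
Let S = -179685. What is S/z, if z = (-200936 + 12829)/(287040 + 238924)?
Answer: 94507841340/188107 ≈ 5.0242e+5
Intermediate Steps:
z = -188107/525964 ≈ -0.35764
S/z = -179685/(-188107/525964) = -179685*(-525964/188107) = 94507841340/188107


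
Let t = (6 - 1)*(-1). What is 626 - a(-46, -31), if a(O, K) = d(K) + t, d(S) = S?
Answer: 662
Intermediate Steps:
t = -5 (t = 5*(-1) = -5)
a(O, K) = -5 + K (a(O, K) = K - 5 = -5 + K)
626 - a(-46, -31) = 626 - (-5 - 31) = 626 - 1*(-36) = 626 + 36 = 662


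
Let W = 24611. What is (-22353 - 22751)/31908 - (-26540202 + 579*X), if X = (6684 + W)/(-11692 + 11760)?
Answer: 14251818560819/542436 ≈ 2.6274e+7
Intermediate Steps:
X = 31295/68 (X = (6684 + 24611)/(-11692 + 11760) = 31295/68 ≈ 460.22)
(-22353 - 22751)/31908 - (-26540202 + 579*X) = (-22353 - 22751)/31908 - 579/(1/(31295/68 - 45838)) = -45104*1/31908 - 579/(1/(-3085689/68)) = -11276/7977 - 579/(-68/3085689) = -11276/7977 - 579*(-3085689/68) = -11276/7977 + 1786613931/68 = 14251818560819/542436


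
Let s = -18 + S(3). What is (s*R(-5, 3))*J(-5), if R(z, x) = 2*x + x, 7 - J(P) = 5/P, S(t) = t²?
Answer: -648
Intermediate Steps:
J(P) = 7 - 5/P
R(z, x) = 3*x
s = -9 (s = -18 + 3² = -18 + 9 = -9)
(s*R(-5, 3))*J(-5) = (-27*3)*(7 - 5/(-5)) = (-9*9)*(7 - 5*(-⅕)) = -81*(7 + 1) = -81*8 = -648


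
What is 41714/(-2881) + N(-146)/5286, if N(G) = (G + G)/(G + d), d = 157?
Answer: -1213171748/83759313 ≈ -14.484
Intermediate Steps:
N(G) = 2*G/(157 + G) (N(G) = (G + G)/(G + 157) = (2*G)/(157 + G) = 2*G/(157 + G))
41714/(-2881) + N(-146)/5286 = 41714/(-2881) + (2*(-146)/(157 - 146))/5286 = 41714*(-1/2881) + (2*(-146)/11)*(1/5286) = -41714/2881 + (2*(-146)*(1/11))*(1/5286) = -41714/2881 - 292/11*1/5286 = -41714/2881 - 146/29073 = -1213171748/83759313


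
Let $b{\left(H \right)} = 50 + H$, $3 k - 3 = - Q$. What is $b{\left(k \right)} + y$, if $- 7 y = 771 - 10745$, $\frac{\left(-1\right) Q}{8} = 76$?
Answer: $\frac{35249}{21} \approx 1678.5$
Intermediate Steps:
$Q = -608$ ($Q = \left(-8\right) 76 = -608$)
$y = \frac{9974}{7}$ ($y = - \frac{771 - 10745}{7} = \left(- \frac{1}{7}\right) \left(-9974\right) = \frac{9974}{7} \approx 1424.9$)
$k = \frac{611}{3}$ ($k = 1 + \frac{\left(-1\right) \left(-608\right)}{3} = 1 + \frac{1}{3} \cdot 608 = 1 + \frac{608}{3} = \frac{611}{3} \approx 203.67$)
$b{\left(k \right)} + y = \left(50 + \frac{611}{3}\right) + \frac{9974}{7} = \frac{761}{3} + \frac{9974}{7} = \frac{35249}{21}$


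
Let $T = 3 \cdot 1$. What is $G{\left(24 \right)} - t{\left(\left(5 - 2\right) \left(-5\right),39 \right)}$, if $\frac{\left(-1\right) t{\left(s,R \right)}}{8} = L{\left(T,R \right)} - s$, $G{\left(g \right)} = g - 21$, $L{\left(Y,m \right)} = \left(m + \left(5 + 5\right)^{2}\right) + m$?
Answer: $1547$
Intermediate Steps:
$T = 3$
$L{\left(Y,m \right)} = 100 + 2 m$ ($L{\left(Y,m \right)} = \left(m + 10^{2}\right) + m = \left(m + 100\right) + m = \left(100 + m\right) + m = 100 + 2 m$)
$G{\left(g \right)} = -21 + g$
$t{\left(s,R \right)} = -800 - 16 R + 8 s$ ($t{\left(s,R \right)} = - 8 \left(\left(100 + 2 R\right) - s\right) = - 8 \left(100 - s + 2 R\right) = -800 - 16 R + 8 s$)
$G{\left(24 \right)} - t{\left(\left(5 - 2\right) \left(-5\right),39 \right)} = \left(-21 + 24\right) - \left(-800 - 624 + 8 \left(5 - 2\right) \left(-5\right)\right) = 3 - \left(-800 - 624 + 8 \cdot 3 \left(-5\right)\right) = 3 - \left(-800 - 624 + 8 \left(-15\right)\right) = 3 - \left(-800 - 624 - 120\right) = 3 - -1544 = 3 + 1544 = 1547$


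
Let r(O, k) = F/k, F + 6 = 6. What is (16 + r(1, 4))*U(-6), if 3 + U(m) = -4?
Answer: -112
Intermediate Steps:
F = 0 (F = -6 + 6 = 0)
r(O, k) = 0 (r(O, k) = 0/k = 0)
U(m) = -7 (U(m) = -3 - 4 = -7)
(16 + r(1, 4))*U(-6) = (16 + 0)*(-7) = 16*(-7) = -112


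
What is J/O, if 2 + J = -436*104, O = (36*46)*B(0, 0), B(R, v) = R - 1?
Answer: 22673/828 ≈ 27.383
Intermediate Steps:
B(R, v) = -1 + R
O = -1656 (O = (36*46)*(-1 + 0) = 1656*(-1) = -1656)
J = -45346 (J = -2 - 436*104 = -2 - 45344 = -45346)
J/O = -45346/(-1656) = -45346*(-1/1656) = 22673/828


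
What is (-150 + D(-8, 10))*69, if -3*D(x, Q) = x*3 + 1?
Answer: -9821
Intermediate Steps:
D(x, Q) = -⅓ - x (D(x, Q) = -(x*3 + 1)/3 = -(3*x + 1)/3 = -(1 + 3*x)/3 = -⅓ - x)
(-150 + D(-8, 10))*69 = (-150 + (-⅓ - 1*(-8)))*69 = (-150 + (-⅓ + 8))*69 = (-150 + 23/3)*69 = -427/3*69 = -9821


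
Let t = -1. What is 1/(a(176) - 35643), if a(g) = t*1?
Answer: -1/35644 ≈ -2.8055e-5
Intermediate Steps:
a(g) = -1 (a(g) = -1*1 = -1)
1/(a(176) - 35643) = 1/(-1 - 35643) = 1/(-35644) = -1/35644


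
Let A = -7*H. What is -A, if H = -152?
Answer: -1064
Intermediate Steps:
A = 1064 (A = -7*(-152) = 1064)
-A = -1*1064 = -1064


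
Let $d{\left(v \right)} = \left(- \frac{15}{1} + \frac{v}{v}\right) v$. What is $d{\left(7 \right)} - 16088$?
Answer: $-16186$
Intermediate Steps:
$d{\left(v \right)} = - 14 v$ ($d{\left(v \right)} = \left(\left(-15\right) 1 + 1\right) v = \left(-15 + 1\right) v = - 14 v$)
$d{\left(7 \right)} - 16088 = \left(-14\right) 7 - 16088 = -98 - 16088 = -16186$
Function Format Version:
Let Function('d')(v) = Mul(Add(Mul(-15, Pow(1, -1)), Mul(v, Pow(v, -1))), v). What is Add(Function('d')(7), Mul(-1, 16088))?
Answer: -16186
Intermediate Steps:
Function('d')(v) = Mul(-14, v) (Function('d')(v) = Mul(Add(Mul(-15, 1), 1), v) = Mul(Add(-15, 1), v) = Mul(-14, v))
Add(Function('d')(7), Mul(-1, 16088)) = Add(Mul(-14, 7), Mul(-1, 16088)) = Add(-98, -16088) = -16186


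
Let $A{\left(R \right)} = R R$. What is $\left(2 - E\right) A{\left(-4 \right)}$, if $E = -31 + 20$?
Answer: $208$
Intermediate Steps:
$A{\left(R \right)} = R^{2}$
$E = -11$
$\left(2 - E\right) A{\left(-4 \right)} = \left(2 - -11\right) \left(-4\right)^{2} = \left(2 + 11\right) 16 = 13 \cdot 16 = 208$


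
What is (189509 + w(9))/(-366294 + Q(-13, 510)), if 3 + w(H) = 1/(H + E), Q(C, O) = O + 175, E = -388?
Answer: -71822773/138565811 ≈ -0.51833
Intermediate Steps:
Q(C, O) = 175 + O
w(H) = -3 + 1/(-388 + H) (w(H) = -3 + 1/(H - 388) = -3 + 1/(-388 + H))
(189509 + w(9))/(-366294 + Q(-13, 510)) = (189509 + (1165 - 3*9)/(-388 + 9))/(-366294 + (175 + 510)) = (189509 + (1165 - 27)/(-379))/(-366294 + 685) = (189509 - 1/379*1138)/(-365609) = (189509 - 1138/379)*(-1/365609) = (71822773/379)*(-1/365609) = -71822773/138565811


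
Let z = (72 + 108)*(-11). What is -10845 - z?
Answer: -8865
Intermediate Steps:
z = -1980 (z = 180*(-11) = -1980)
-10845 - z = -10845 - 1*(-1980) = -10845 + 1980 = -8865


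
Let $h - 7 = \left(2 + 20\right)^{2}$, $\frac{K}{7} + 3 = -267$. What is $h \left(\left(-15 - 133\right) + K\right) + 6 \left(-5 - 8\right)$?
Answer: $-1000736$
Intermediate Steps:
$K = -1890$ ($K = -21 + 7 \left(-267\right) = -21 - 1869 = -1890$)
$h = 491$ ($h = 7 + \left(2 + 20\right)^{2} = 7 + 22^{2} = 7 + 484 = 491$)
$h \left(\left(-15 - 133\right) + K\right) + 6 \left(-5 - 8\right) = 491 \left(\left(-15 - 133\right) - 1890\right) + 6 \left(-5 - 8\right) = 491 \left(-148 - 1890\right) + 6 \left(-13\right) = 491 \left(-2038\right) - 78 = -1000658 - 78 = -1000736$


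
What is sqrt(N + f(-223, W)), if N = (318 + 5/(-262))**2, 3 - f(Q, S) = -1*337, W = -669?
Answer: sqrt(6964061681)/262 ≈ 318.52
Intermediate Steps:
f(Q, S) = 340 (f(Q, S) = 3 - (-1)*337 = 3 - 1*(-337) = 3 + 337 = 340)
N = 6940722721/68644 (N = (318 + 5*(-1/262))**2 = (318 - 5/262)**2 = (83311/262)**2 = 6940722721/68644 ≈ 1.0111e+5)
sqrt(N + f(-223, W)) = sqrt(6940722721/68644 + 340) = sqrt(6964061681/68644) = sqrt(6964061681)/262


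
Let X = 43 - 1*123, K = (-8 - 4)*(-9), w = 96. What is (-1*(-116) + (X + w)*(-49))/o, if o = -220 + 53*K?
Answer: -167/1376 ≈ -0.12137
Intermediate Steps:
K = 108 (K = -12*(-9) = 108)
X = -80 (X = 43 - 123 = -80)
o = 5504 (o = -220 + 53*108 = -220 + 5724 = 5504)
(-1*(-116) + (X + w)*(-49))/o = (-1*(-116) + (-80 + 96)*(-49))/5504 = (116 + 16*(-49))*(1/5504) = (116 - 784)*(1/5504) = -668*1/5504 = -167/1376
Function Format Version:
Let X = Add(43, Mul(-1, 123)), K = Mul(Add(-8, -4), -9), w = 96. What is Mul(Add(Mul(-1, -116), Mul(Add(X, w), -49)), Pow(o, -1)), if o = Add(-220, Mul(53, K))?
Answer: Rational(-167, 1376) ≈ -0.12137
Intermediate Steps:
K = 108 (K = Mul(-12, -9) = 108)
X = -80 (X = Add(43, -123) = -80)
o = 5504 (o = Add(-220, Mul(53, 108)) = Add(-220, 5724) = 5504)
Mul(Add(Mul(-1, -116), Mul(Add(X, w), -49)), Pow(o, -1)) = Mul(Add(Mul(-1, -116), Mul(Add(-80, 96), -49)), Pow(5504, -1)) = Mul(Add(116, Mul(16, -49)), Rational(1, 5504)) = Mul(Add(116, -784), Rational(1, 5504)) = Mul(-668, Rational(1, 5504)) = Rational(-167, 1376)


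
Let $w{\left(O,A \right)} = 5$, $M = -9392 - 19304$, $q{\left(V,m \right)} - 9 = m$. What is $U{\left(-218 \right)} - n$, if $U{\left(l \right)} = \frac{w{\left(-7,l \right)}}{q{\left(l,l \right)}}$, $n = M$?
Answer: $\frac{5997459}{209} \approx 28696.0$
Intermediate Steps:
$q{\left(V,m \right)} = 9 + m$
$M = -28696$ ($M = -9392 - 19304 = -28696$)
$n = -28696$
$U{\left(l \right)} = \frac{5}{9 + l}$
$U{\left(-218 \right)} - n = \frac{5}{9 - 218} - -28696 = \frac{5}{-209} + 28696 = 5 \left(- \frac{1}{209}\right) + 28696 = - \frac{5}{209} + 28696 = \frac{5997459}{209}$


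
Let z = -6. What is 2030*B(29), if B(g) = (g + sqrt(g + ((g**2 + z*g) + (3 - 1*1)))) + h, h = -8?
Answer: 42630 + 2030*sqrt(698) ≈ 96262.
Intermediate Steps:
B(g) = -8 + g + sqrt(2 + g**2 - 5*g) (B(g) = (g + sqrt(g + ((g**2 - 6*g) + (3 - 1*1)))) - 8 = (g + sqrt(g + ((g**2 - 6*g) + (3 - 1)))) - 8 = (g + sqrt(g + ((g**2 - 6*g) + 2))) - 8 = (g + sqrt(g + (2 + g**2 - 6*g))) - 8 = (g + sqrt(2 + g**2 - 5*g)) - 8 = -8 + g + sqrt(2 + g**2 - 5*g))
2030*B(29) = 2030*(-8 + 29 + sqrt(2 + 29**2 - 5*29)) = 2030*(-8 + 29 + sqrt(2 + 841 - 145)) = 2030*(-8 + 29 + sqrt(698)) = 2030*(21 + sqrt(698)) = 42630 + 2030*sqrt(698)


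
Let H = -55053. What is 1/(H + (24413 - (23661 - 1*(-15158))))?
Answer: -1/69459 ≈ -1.4397e-5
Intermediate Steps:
1/(H + (24413 - (23661 - 1*(-15158)))) = 1/(-55053 + (24413 - (23661 - 1*(-15158)))) = 1/(-55053 + (24413 - (23661 + 15158))) = 1/(-55053 + (24413 - 1*38819)) = 1/(-55053 + (24413 - 38819)) = 1/(-55053 - 14406) = 1/(-69459) = -1/69459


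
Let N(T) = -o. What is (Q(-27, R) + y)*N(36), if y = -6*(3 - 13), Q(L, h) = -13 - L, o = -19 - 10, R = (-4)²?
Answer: 2146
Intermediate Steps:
R = 16
o = -29
N(T) = 29 (N(T) = -1*(-29) = 29)
y = 60 (y = -6*(-10) = 60)
(Q(-27, R) + y)*N(36) = ((-13 - 1*(-27)) + 60)*29 = ((-13 + 27) + 60)*29 = (14 + 60)*29 = 74*29 = 2146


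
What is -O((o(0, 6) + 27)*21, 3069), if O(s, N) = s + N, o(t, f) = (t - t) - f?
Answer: -3510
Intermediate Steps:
o(t, f) = -f (o(t, f) = 0 - f = -f)
O(s, N) = N + s
-O((o(0, 6) + 27)*21, 3069) = -(3069 + (-1*6 + 27)*21) = -(3069 + (-6 + 27)*21) = -(3069 + 21*21) = -(3069 + 441) = -1*3510 = -3510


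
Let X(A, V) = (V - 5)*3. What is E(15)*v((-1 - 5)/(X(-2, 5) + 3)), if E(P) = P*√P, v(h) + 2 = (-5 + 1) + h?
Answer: -120*√15 ≈ -464.76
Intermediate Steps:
X(A, V) = -15 + 3*V (X(A, V) = (-5 + V)*3 = -15 + 3*V)
v(h) = -6 + h (v(h) = -2 + ((-5 + 1) + h) = -2 + (-4 + h) = -6 + h)
E(P) = P^(3/2)
E(15)*v((-1 - 5)/(X(-2, 5) + 3)) = 15^(3/2)*(-6 + (-1 - 5)/((-15 + 3*5) + 3)) = (15*√15)*(-6 - 6/((-15 + 15) + 3)) = (15*√15)*(-6 - 6/(0 + 3)) = (15*√15)*(-6 - 6/3) = (15*√15)*(-6 - 6*⅓) = (15*√15)*(-6 - 2) = (15*√15)*(-8) = -120*√15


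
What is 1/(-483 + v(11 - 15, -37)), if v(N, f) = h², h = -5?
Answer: -1/458 ≈ -0.0021834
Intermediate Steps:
v(N, f) = 25 (v(N, f) = (-5)² = 25)
1/(-483 + v(11 - 15, -37)) = 1/(-483 + 25) = 1/(-458) = -1/458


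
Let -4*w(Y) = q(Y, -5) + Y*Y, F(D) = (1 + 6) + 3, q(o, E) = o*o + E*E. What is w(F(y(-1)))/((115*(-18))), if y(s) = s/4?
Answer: 5/184 ≈ 0.027174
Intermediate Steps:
y(s) = s/4 (y(s) = s*(1/4) = s/4)
q(o, E) = E**2 + o**2 (q(o, E) = o**2 + E**2 = E**2 + o**2)
F(D) = 10 (F(D) = 7 + 3 = 10)
w(Y) = -25/4 - Y**2/2 (w(Y) = -(((-5)**2 + Y**2) + Y*Y)/4 = -((25 + Y**2) + Y**2)/4 = -(25 + 2*Y**2)/4 = -25/4 - Y**2/2)
w(F(y(-1)))/((115*(-18))) = (-25/4 - 1/2*10**2)/((115*(-18))) = (-25/4 - 1/2*100)/(-2070) = (-25/4 - 50)*(-1/2070) = -225/4*(-1/2070) = 5/184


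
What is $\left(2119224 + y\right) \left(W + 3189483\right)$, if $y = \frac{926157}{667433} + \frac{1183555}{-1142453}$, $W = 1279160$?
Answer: $\frac{555463161708700601946002}{58654679473} \approx 9.4701 \cdot 10^{12}$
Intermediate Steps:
$y = \frac{20626706062}{58654679473}$ ($y = 926157 \cdot \frac{1}{667433} + 1183555 \left(- \frac{1}{1142453}\right) = \frac{926157}{667433} - \frac{1183555}{1142453} = \frac{20626706062}{58654679473} \approx 0.35166$)
$\left(2119224 + y\right) \left(W + 3189483\right) = \left(2119224 + \frac{20626706062}{58654679473}\right) \left(1279160 + 3189483\right) = \frac{124302425078195014}{58654679473} \cdot 4468643 = \frac{555463161708700601946002}{58654679473}$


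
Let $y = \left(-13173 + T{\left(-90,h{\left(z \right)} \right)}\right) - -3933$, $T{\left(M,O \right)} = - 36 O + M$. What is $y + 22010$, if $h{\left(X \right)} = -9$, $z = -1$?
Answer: $13004$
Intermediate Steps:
$T{\left(M,O \right)} = M - 36 O$
$y = -9006$ ($y = \left(-13173 - -234\right) - -3933 = \left(-13173 + \left(-90 + 324\right)\right) + \left(3968 - 35\right) = \left(-13173 + 234\right) + 3933 = -12939 + 3933 = -9006$)
$y + 22010 = -9006 + 22010 = 13004$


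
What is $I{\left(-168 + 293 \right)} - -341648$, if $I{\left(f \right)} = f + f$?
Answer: $341898$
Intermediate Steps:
$I{\left(f \right)} = 2 f$
$I{\left(-168 + 293 \right)} - -341648 = 2 \left(-168 + 293\right) - -341648 = 2 \cdot 125 + 341648 = 250 + 341648 = 341898$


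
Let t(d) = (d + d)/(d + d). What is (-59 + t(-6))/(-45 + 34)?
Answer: 58/11 ≈ 5.2727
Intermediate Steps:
t(d) = 1 (t(d) = (2*d)/((2*d)) = (2*d)*(1/(2*d)) = 1)
(-59 + t(-6))/(-45 + 34) = (-59 + 1)/(-45 + 34) = -58/(-11) = -58*(-1/11) = 58/11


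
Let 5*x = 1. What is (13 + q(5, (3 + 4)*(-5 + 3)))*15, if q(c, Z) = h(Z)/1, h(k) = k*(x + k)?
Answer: 3093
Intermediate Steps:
x = 1/5 (x = (1/5)*1 = 1/5 ≈ 0.20000)
h(k) = k*(1/5 + k)
q(c, Z) = Z*(1/5 + Z) (q(c, Z) = (Z*(1/5 + Z))/1 = (Z*(1/5 + Z))*1 = Z*(1/5 + Z))
(13 + q(5, (3 + 4)*(-5 + 3)))*15 = (13 + ((3 + 4)*(-5 + 3))*(1/5 + (3 + 4)*(-5 + 3)))*15 = (13 + (7*(-2))*(1/5 + 7*(-2)))*15 = (13 - 14*(1/5 - 14))*15 = (13 - 14*(-69/5))*15 = (13 + 966/5)*15 = (1031/5)*15 = 3093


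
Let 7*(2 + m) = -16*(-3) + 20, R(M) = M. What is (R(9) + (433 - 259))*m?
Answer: 9882/7 ≈ 1411.7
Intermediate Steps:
m = 54/7 (m = -2 + (-16*(-3) + 20)/7 = -2 + (48 + 20)/7 = -2 + (1/7)*68 = -2 + 68/7 = 54/7 ≈ 7.7143)
(R(9) + (433 - 259))*m = (9 + (433 - 259))*(54/7) = (9 + 174)*(54/7) = 183*(54/7) = 9882/7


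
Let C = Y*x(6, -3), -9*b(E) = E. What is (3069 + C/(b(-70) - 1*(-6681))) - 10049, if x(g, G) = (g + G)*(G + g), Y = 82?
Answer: -420182378/60199 ≈ -6979.9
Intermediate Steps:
x(g, G) = (G + g)² (x(g, G) = (G + g)*(G + g) = (G + g)²)
b(E) = -E/9
C = 738 (C = 82*(-3 + 6)² = 82*3² = 82*9 = 738)
(3069 + C/(b(-70) - 1*(-6681))) - 10049 = (3069 + 738/(-⅑*(-70) - 1*(-6681))) - 10049 = (3069 + 738/(70/9 + 6681)) - 10049 = (3069 + 738/(60199/9)) - 10049 = (3069 + 738*(9/60199)) - 10049 = (3069 + 6642/60199) - 10049 = 184757373/60199 - 10049 = -420182378/60199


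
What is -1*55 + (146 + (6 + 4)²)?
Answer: 191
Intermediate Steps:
-1*55 + (146 + (6 + 4)²) = -55 + (146 + 10²) = -55 + (146 + 100) = -55 + 246 = 191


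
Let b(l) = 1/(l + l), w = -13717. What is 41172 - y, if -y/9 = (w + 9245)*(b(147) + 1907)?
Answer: -3758883144/49 ≈ -7.6712e+7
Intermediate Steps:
b(l) = 1/(2*l)
y = 3760900572/49 (y = -9*(-13717 + 9245)*((½)/147 + 1907) = -(-40248)*((½)*(1/147) + 1907) = -(-40248)*(1/294 + 1907) = -(-40248)*560659/294 = -9*(-1253633524/147) = 3760900572/49 ≈ 7.6753e+7)
41172 - y = 41172 - 1*3760900572/49 = 41172 - 3760900572/49 = -3758883144/49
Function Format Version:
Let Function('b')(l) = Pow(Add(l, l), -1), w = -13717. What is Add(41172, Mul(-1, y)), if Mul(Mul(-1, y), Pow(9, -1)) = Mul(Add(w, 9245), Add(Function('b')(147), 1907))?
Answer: Rational(-3758883144, 49) ≈ -7.6712e+7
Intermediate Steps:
Function('b')(l) = Mul(Rational(1, 2), Pow(l, -1)) (Function('b')(l) = Pow(Mul(2, l), -1) = Mul(Rational(1, 2), Pow(l, -1)))
y = Rational(3760900572, 49) (y = Mul(-9, Mul(Add(-13717, 9245), Add(Mul(Rational(1, 2), Pow(147, -1)), 1907))) = Mul(-9, Mul(-4472, Add(Mul(Rational(1, 2), Rational(1, 147)), 1907))) = Mul(-9, Mul(-4472, Add(Rational(1, 294), 1907))) = Mul(-9, Mul(-4472, Rational(560659, 294))) = Mul(-9, Rational(-1253633524, 147)) = Rational(3760900572, 49) ≈ 7.6753e+7)
Add(41172, Mul(-1, y)) = Add(41172, Mul(-1, Rational(3760900572, 49))) = Add(41172, Rational(-3760900572, 49)) = Rational(-3758883144, 49)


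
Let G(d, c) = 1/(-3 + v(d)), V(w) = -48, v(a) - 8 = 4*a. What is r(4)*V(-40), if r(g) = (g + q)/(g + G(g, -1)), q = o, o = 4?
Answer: -8064/85 ≈ -94.871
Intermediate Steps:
v(a) = 8 + 4*a
q = 4
G(d, c) = 1/(5 + 4*d) (G(d, c) = 1/(-3 + (8 + 4*d)) = 1/(5 + 4*d))
r(g) = (4 + g)/(g + 1/(5 + 4*g)) (r(g) = (g + 4)/(g + 1/(5 + 4*g)) = (4 + g)/(g + 1/(5 + 4*g)))
r(4)*V(-40) = ((4 + 4)*(5 + 4*4)/(1 + 4*(5 + 4*4)))*(-48) = (8*(5 + 16)/(1 + 4*(5 + 16)))*(-48) = (8*21/(1 + 4*21))*(-48) = (8*21/(1 + 84))*(-48) = (8*21/85)*(-48) = ((1/85)*8*21)*(-48) = (168/85)*(-48) = -8064/85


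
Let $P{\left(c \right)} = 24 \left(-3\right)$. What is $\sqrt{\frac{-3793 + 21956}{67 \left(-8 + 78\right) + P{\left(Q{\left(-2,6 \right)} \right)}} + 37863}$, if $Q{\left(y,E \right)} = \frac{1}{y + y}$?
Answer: $\frac{\sqrt{807547337146}}{4618} \approx 194.59$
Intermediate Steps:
$Q{\left(y,E \right)} = \frac{1}{2 y}$
$P{\left(c \right)} = -72$
$\sqrt{\frac{-3793 + 21956}{67 \left(-8 + 78\right) + P{\left(Q{\left(-2,6 \right)} \right)}} + 37863} = \sqrt{\frac{-3793 + 21956}{67 \left(-8 + 78\right) - 72} + 37863} = \sqrt{\frac{18163}{67 \cdot 70 - 72} + 37863} = \sqrt{\frac{18163}{4690 - 72} + 37863} = \sqrt{\frac{18163}{4618} + 37863} = \sqrt{\frac{174869497}{4618}} = \frac{\sqrt{807547337146}}{4618}$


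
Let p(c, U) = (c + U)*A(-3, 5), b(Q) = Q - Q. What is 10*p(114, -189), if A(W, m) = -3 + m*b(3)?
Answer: 2250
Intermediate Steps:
b(Q) = 0
A(W, m) = -3 (A(W, m) = -3 + m*0 = -3 + 0 = -3)
p(c, U) = -3*U - 3*c (p(c, U) = (c + U)*(-3) = (U + c)*(-3) = -3*U - 3*c)
10*p(114, -189) = 10*(-3*(-189) - 3*114) = 10*(567 - 342) = 10*225 = 2250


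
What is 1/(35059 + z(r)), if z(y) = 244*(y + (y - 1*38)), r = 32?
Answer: 1/41403 ≈ 2.4153e-5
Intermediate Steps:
z(y) = -9272 + 488*y (z(y) = 244*(y + (y - 38)) = 244*(y + (-38 + y)) = 244*(-38 + 2*y) = -9272 + 488*y)
1/(35059 + z(r)) = 1/(35059 + (-9272 + 488*32)) = 1/(35059 + (-9272 + 15616)) = 1/(35059 + 6344) = 1/41403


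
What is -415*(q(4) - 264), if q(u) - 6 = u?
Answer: 105410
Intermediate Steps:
q(u) = 6 + u
-415*(q(4) - 264) = -415*((6 + 4) - 264) = -415*(10 - 264) = -415*(-254) = 105410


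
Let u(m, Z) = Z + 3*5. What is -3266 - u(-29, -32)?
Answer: -3249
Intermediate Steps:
u(m, Z) = 15 + Z (u(m, Z) = Z + 15 = 15 + Z)
-3266 - u(-29, -32) = -3266 - (15 - 32) = -3266 - 1*(-17) = -3266 + 17 = -3249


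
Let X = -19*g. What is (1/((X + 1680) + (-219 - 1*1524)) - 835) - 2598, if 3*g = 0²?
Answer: -216280/63 ≈ -3433.0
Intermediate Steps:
g = 0 (g = (⅓)*0² = (⅓)*0 = 0)
X = 0 (X = -19*0 = 0)
(1/((X + 1680) + (-219 - 1*1524)) - 835) - 2598 = (1/((0 + 1680) + (-219 - 1*1524)) - 835) - 2598 = (1/(1680 + (-219 - 1524)) - 835) - 2598 = (1/(1680 - 1743) - 835) - 2598 = (1/(-63) - 835) - 2598 = (-1/63 - 835) - 2598 = -52606/63 - 2598 = -216280/63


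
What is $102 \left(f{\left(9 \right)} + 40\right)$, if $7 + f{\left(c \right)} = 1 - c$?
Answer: $2550$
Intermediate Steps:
$f{\left(c \right)} = -6 - c$ ($f{\left(c \right)} = -7 - \left(-1 + c\right) = -6 - c$)
$102 \left(f{\left(9 \right)} + 40\right) = 102 \left(\left(-6 - 9\right) + 40\right) = 102 \left(-15 + 40\right) = 102 \cdot 25 = 2550$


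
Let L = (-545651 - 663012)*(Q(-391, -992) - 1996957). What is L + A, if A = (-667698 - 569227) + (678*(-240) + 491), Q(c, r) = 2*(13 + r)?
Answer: 2416013201491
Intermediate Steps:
Q(c, r) = 26 + 2*r
L = 2416014600645 (L = (-545651 - 663012)*((26 + 2*(-992)) - 1996957) = -1208663*((26 - 1984) - 1996957) = -1208663*(-1958 - 1996957) = -1208663*(-1998915) = 2416014600645)
A = -1399154 (A = -1236925 + (-162720 + 491) = -1236925 - 162229 = -1399154)
L + A = 2416014600645 - 1399154 = 2416013201491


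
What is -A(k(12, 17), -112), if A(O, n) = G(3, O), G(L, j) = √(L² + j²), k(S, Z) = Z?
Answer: -√298 ≈ -17.263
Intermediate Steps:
A(O, n) = √(9 + O²) (A(O, n) = √(3² + O²) = √(9 + O²))
-A(k(12, 17), -112) = -√(9 + 17²) = -√(9 + 289) = -√298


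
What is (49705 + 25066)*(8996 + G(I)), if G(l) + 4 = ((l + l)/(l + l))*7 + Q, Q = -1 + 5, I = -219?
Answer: 673163313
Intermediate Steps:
Q = 4
G(l) = 7 (G(l) = -4 + (((l + l)/(l + l))*7 + 4) = -4 + (((2*l)/((2*l)))*7 + 4) = -4 + (((2*l)*(1/(2*l)))*7 + 4) = -4 + (1*7 + 4) = -4 + (7 + 4) = -4 + 11 = 7)
(49705 + 25066)*(8996 + G(I)) = (49705 + 25066)*(8996 + 7) = 74771*9003 = 673163313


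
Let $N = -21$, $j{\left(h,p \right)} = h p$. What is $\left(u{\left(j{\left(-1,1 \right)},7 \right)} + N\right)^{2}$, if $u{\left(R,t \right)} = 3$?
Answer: $324$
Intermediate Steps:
$\left(u{\left(j{\left(-1,1 \right)},7 \right)} + N\right)^{2} = \left(3 - 21\right)^{2} = \left(-18\right)^{2} = 324$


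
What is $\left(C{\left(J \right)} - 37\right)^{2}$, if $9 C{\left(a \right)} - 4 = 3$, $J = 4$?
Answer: $\frac{106276}{81} \approx 1312.0$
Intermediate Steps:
$C{\left(a \right)} = \frac{7}{9}$ ($C{\left(a \right)} = \frac{4}{9} + \frac{1}{9} \cdot 3 = \frac{4}{9} + \frac{1}{3} = \frac{7}{9}$)
$\left(C{\left(J \right)} - 37\right)^{2} = \left(\frac{7}{9} - 37\right)^{2} = \left(- \frac{326}{9}\right)^{2} = \frac{106276}{81}$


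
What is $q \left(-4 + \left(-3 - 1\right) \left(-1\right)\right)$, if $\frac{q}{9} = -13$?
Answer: $0$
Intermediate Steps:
$q = -117$ ($q = 9 \left(-13\right) = -117$)
$q \left(-4 + \left(-3 - 1\right) \left(-1\right)\right) = - 117 \left(-4 + \left(-3 - 1\right) \left(-1\right)\right) = - 117 \left(-4 - -4\right) = - 117 \left(-4 + 4\right) = \left(-117\right) 0 = 0$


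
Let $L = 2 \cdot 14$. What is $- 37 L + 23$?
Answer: $-1013$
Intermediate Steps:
$L = 28$
$- 37 L + 23 = \left(-37\right) 28 + 23 = -1036 + 23 = -1013$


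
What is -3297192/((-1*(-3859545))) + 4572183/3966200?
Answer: 43516410727/145787879800 ≈ 0.29849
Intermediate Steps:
-3297192/((-1*(-3859545))) + 4572183/3966200 = -3297192/3859545 + 4572183*(1/3966200) = -3297192*1/3859545 + 653169/566600 = -1099064/1286515 + 653169/566600 = 43516410727/145787879800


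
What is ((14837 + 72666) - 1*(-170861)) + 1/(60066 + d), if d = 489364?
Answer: 141952932521/549430 ≈ 2.5836e+5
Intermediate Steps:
((14837 + 72666) - 1*(-170861)) + 1/(60066 + d) = ((14837 + 72666) - 1*(-170861)) + 1/(60066 + 489364) = (87503 + 170861) + 1/549430 = 258364 + 1/549430 = 141952932521/549430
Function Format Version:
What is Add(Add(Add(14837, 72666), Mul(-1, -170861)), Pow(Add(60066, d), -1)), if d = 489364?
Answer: Rational(141952932521, 549430) ≈ 2.5836e+5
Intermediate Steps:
Add(Add(Add(14837, 72666), Mul(-1, -170861)), Pow(Add(60066, d), -1)) = Add(Add(Add(14837, 72666), Mul(-1, -170861)), Pow(Add(60066, 489364), -1)) = Add(Add(87503, 170861), Pow(549430, -1)) = Add(258364, Rational(1, 549430)) = Rational(141952932521, 549430)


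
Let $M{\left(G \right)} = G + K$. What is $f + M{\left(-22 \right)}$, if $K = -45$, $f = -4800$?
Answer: $-4867$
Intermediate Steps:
$M{\left(G \right)} = -45 + G$ ($M{\left(G \right)} = G - 45 = -45 + G$)
$f + M{\left(-22 \right)} = -4800 - 67 = -4867$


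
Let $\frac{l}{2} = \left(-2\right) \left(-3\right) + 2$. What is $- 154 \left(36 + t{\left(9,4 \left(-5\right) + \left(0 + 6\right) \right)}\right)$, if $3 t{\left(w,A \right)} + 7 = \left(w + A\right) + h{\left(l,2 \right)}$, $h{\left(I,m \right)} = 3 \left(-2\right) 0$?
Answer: $-4928$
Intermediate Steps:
$l = 16$ ($l = 2 \left(\left(-2\right) \left(-3\right) + 2\right) = 2 \left(6 + 2\right) = 2 \cdot 8 = 16$)
$h{\left(I,m \right)} = 0$ ($h{\left(I,m \right)} = \left(-6\right) 0 = 0$)
$t{\left(w,A \right)} = - \frac{7}{3} + \frac{A}{3} + \frac{w}{3}$ ($t{\left(w,A \right)} = - \frac{7}{3} + \frac{\left(w + A\right) + 0}{3} = - \frac{7}{3} + \frac{\left(A + w\right) + 0}{3} = - \frac{7}{3} + \frac{A + w}{3} = - \frac{7}{3} + \left(\frac{A}{3} + \frac{w}{3}\right) = - \frac{7}{3} + \frac{A}{3} + \frac{w}{3}$)
$- 154 \left(36 + t{\left(9,4 \left(-5\right) + \left(0 + 6\right) \right)}\right) = - 154 \left(36 + \left(- \frac{7}{3} + \frac{4 \left(-5\right) + \left(0 + 6\right)}{3} + \frac{1}{3} \cdot 9\right)\right) = - 154 \left(36 + \left(- \frac{7}{3} + \frac{-20 + 6}{3} + 3\right)\right) = - 154 \left(36 + \left(- \frac{7}{3} + \frac{1}{3} \left(-14\right) + 3\right)\right) = - 154 \left(36 - 4\right) = \left(-154\right) 32 = -4928$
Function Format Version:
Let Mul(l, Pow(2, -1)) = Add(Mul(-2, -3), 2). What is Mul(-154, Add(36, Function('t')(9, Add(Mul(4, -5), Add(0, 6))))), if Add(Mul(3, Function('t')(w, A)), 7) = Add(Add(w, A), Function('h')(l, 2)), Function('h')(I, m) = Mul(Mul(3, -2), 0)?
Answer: -4928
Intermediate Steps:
l = 16 (l = Mul(2, Add(Mul(-2, -3), 2)) = Mul(2, Add(6, 2)) = Mul(2, 8) = 16)
Function('h')(I, m) = 0 (Function('h')(I, m) = Mul(-6, 0) = 0)
Function('t')(w, A) = Add(Rational(-7, 3), Mul(Rational(1, 3), A), Mul(Rational(1, 3), w)) (Function('t')(w, A) = Add(Rational(-7, 3), Mul(Rational(1, 3), Add(Add(w, A), 0))) = Add(Rational(-7, 3), Mul(Rational(1, 3), Add(Add(A, w), 0))) = Add(Rational(-7, 3), Mul(Rational(1, 3), Add(A, w))) = Add(Rational(-7, 3), Add(Mul(Rational(1, 3), A), Mul(Rational(1, 3), w))) = Add(Rational(-7, 3), Mul(Rational(1, 3), A), Mul(Rational(1, 3), w)))
Mul(-154, Add(36, Function('t')(9, Add(Mul(4, -5), Add(0, 6))))) = Mul(-154, Add(36, Add(Rational(-7, 3), Mul(Rational(1, 3), Add(Mul(4, -5), Add(0, 6))), Mul(Rational(1, 3), 9)))) = Mul(-154, Add(36, Add(Rational(-7, 3), Mul(Rational(1, 3), Add(-20, 6)), 3))) = Mul(-154, Add(36, Add(Rational(-7, 3), Mul(Rational(1, 3), -14), 3))) = Mul(-154, Add(36, Add(Rational(-7, 3), Rational(-14, 3), 3))) = Mul(-154, Add(36, -4)) = Mul(-154, 32) = -4928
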